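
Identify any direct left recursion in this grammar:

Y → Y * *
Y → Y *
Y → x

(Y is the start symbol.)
Direct left recursion occurs when N → N α for some non-terminal N (the right-hand side begins with the left-hand side itself).

Y → Y * *: LEFT RECURSIVE (starts with Y)
Y → Y *: LEFT RECURSIVE (starts with Y)
Y → x: starts with x

The grammar has direct left recursion on: Y.

Answer: Yes, Y is left-recursive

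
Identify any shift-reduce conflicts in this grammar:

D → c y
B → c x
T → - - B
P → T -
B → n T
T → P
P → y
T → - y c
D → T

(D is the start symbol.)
Yes — I4: [D → T .] vs [P → T . -]; I15: [B → n T .] vs [P → T . -]

Augment with D' → D and build the canonical LR(0) collection (I0 = CLOSURE({[D' → . D]}), then GOTO on every symbol after a dot until no new states appear). It has 17 states:
  I0: { [D → . T], [D → . c y], [D' → . D], [P → . T -], [P → . y], [T → . - - B], [T → . - y c], [T → . P] }  — shift
  I1: { [T → - . - B], [T → - . y c] }  — shift
  I2: { [D' → D .] }  — accept
  I3: { [T → P .] }  — reduce
  I4: { [D → T .], [P → T . -] }  — shift, reduce
  I5: { [D → c . y] }  — shift
  I6: { [P → y .] }  — reduce
  I7: { [D → c y .] }  — reduce
  I8: { [P → T - .] }  — reduce
  I9: { [B → . c x], [B → . n T], [T → - - . B] }  — shift
  I10: { [T → - y . c] }  — shift
  I11: { [T → - y c .] }  — reduce
  I12: { [T → - - B .] }  — reduce
  I13: { [B → c . x] }  — shift
  I14: { [B → n . T], [P → . T -], [P → . y], [T → . - - B], [T → . - y c], [T → . P] }  — shift
  I15: { [B → n T .], [P → T . -] }  — shift, reduce
  I16: { [B → c x .] }  — reduce

I4 contains reduce item [D → T .] and shift item [P → T . -] — shift-reduce conflict.
I15 contains reduce item [B → n T .] and shift item [P → T . -] — shift-reduce conflict.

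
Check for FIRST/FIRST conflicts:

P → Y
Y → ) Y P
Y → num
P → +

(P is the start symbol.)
No FIRST/FIRST conflicts.

A FIRST/FIRST conflict occurs when two productions N → α and N → β for the same non-terminal have FIRST(α) ∩ FIRST(β) ≠ ∅ (with ε ∈ FIRST of a nullable right-hand side, so two nullable alternatives also conflict).

FIRST sets of the non-terminals at (or reachable through a nullable prefix from) the front of some alternative:
  FIRST(Y) = { ')', 'num' }

Productions for P:
  P → Y: FIRST = { ')', 'num' }
  P → +: FIRST = { '+' }
Productions for Y:
  Y → ) Y P: FIRST = { ')' }
  Y → num: FIRST = { 'num' }

All alternatives of each non-terminal have pairwise disjoint FIRST sets.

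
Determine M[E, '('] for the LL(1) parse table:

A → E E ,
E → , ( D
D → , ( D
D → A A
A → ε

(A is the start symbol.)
To find M[E, '('], we find productions for E where '(' is in the predict set (PREDICT(N → α) = (FIRST(α) \ {ε}) ∪ (FOLLOW(N) if α ⇒* ε)).

E → , ( D: PREDICT = { ',' }

M[E, '('] is empty (no production applies)

Answer: Empty (error entry)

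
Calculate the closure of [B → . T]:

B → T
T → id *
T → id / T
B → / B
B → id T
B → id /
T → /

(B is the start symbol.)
{ [B → . T], [T → . /], [T → . id *], [T → . id / T] }

Start with: [B → . T]
  [B → . T] has the dot before T: add [T → . id *], [T → . id / T], [T → . /]
No further items can be added.

CLOSURE = { [B → . T], [T → . /], [T → . id *], [T → . id / T] }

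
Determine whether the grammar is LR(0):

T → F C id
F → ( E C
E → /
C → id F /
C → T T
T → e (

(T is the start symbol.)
Yes, the grammar is LR(0)

A grammar is LR(0) if no state in the canonical LR(0) collection has:
  - both a shift item (dot before a terminal) and a complete item (shift-reduce conflict), or
  - two or more complete items (reduce-reduce conflict; the accept item [T' → T .] counts as a complete item here).

Augment with T' → T and build the canonical LR(0) collection (I0 = CLOSURE({[T' → . T]}), then GOTO on every symbol after a dot until no new states appear). It has 16 states:
  I0: { [F → . ( E C], [T → . F C id], [T → . e (], [T' → . T] }  — shift
  I1: { [E → . /], [F → ( . E C] }  — shift
  I2: { [C → . T T], [C → . id F /], [F → . ( E C], [T → . F C id], [T → . e (], [T → F . C id] }  — shift
  I3: { [T' → T .] }  — accept
  I4: { [T → e . (] }  — shift
  I5: { [T → e ( .] }  — reduce
  I6: { [T → F C . id] }  — shift
  I7: { [C → T . T], [F → . ( E C], [T → . F C id], [T → . e (] }  — shift
  I8: { [C → id . F /], [F → . ( E C] }  — shift
  I9: { [C → id F . /] }  — shift
  I10: { [C → id F / .] }  — reduce
  I11: { [C → T T .] }  — reduce
  I12: { [T → F C id .] }  — reduce
  I13: { [E → / .] }  — reduce
  I14: { [C → . T T], [C → . id F /], [F → ( E . C], [F → . ( E C], [T → . F C id], [T → . e (] }  — shift
  I15: { [F → ( E C .] }  — reduce

Every state is either a pure shift/goto state or contains exactly one complete item and nothing to shift — no conflicts. The grammar is LR(0).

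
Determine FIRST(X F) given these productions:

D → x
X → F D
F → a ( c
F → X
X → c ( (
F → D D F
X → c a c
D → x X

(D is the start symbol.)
{ 'a', 'c', 'x' }

FIRST sets of the non-terminals involved (from the grammar, by fixed-point iteration):
  FIRST(X) = { 'a', 'c', 'x' }

To compute FIRST(X F), process the symbols left to right:
Symbol X is a non-terminal. Add FIRST(X) \ {ε} = { 'a', 'c', 'x' }
X is not nullable (ε ∉ FIRST(X)), so stop here.
FIRST(X F) = { 'a', 'c', 'x' }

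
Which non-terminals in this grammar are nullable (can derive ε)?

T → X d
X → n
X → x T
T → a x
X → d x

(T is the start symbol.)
None

A non-terminal is nullable if it can derive ε (the empty string): either it has an ε-production, or it has a production whose right-hand side consists entirely of nullable non-terminals.

There are no ε-productions, so no non-terminal can derive ε.
No non-terminals are nullable.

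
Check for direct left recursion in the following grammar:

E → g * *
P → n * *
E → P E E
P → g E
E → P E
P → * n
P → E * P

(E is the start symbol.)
No direct left recursion

Direct left recursion occurs when N → N α for some non-terminal N (the right-hand side begins with the left-hand side itself).

E → g * *: starts with g
P → n * *: starts with n
E → P E E: starts with P
P → g E: starts with g
E → P E: starts with P
P → * n: starts with '*'
P → E * P: starts with E

No direct left recursion found.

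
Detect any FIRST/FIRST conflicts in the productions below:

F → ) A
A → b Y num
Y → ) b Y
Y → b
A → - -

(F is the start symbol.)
Productions for A:
  A → b Y num: FIRST = { 'b' }
  A → - -: FIRST = { '-' }
Productions for Y:
  Y → ) b Y: FIRST = { ')' }
  Y → b: FIRST = { 'b' }
F has only one production, so no FIRST/FIRST conflict is possible there.

All alternatives of each non-terminal have pairwise disjoint FIRST sets.

Answer: No FIRST/FIRST conflicts.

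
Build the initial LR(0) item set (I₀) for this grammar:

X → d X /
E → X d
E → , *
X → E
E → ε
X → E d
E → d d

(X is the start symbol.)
{ [E → . , *], [E → . X d], [E → . d d], [E → .], [X → . E d], [X → . E], [X → . d X /], [X' → . X] }

First, augment the grammar with X' → X
I₀ = CLOSURE({ [X' → . X] }):
  [X' → . X] has the dot before X: add [X → . d X /], [X → . E], [X → . E d]
  [X → . E] has the dot before E: add [E → . X d], [E → . , *], [E → .], [E → . d d]
No further items can be added.

I₀ = { [E → . , *], [E → . X d], [E → . d d], [E → .], [X → . E d], [X → . E], [X → . d X /], [X' → . X] }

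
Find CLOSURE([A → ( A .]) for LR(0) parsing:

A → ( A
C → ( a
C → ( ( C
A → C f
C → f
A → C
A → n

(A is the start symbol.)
To compute CLOSURE, for each item [A → α.Bβ] where B is a non-terminal, add [B → .γ] for all productions B → γ; repeat for the newly added items until nothing changes.

Start with: [A → ( A .]
The dot is at the end, so nothing is added.

CLOSURE = { [A → ( A .] }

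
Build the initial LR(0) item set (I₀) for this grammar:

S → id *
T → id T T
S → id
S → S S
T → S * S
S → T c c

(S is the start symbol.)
{ [S → . S S], [S → . T c c], [S → . id *], [S → . id], [S' → . S], [T → . S * S], [T → . id T T] }

First, augment the grammar with S' → S
I₀ = CLOSURE({ [S' → . S] }):
  [S' → . S] has the dot before S: add [S → . id *], [S → . id], [S → . S S], [S → . T c c]
  [S → . T c c] has the dot before T: add [T → . id T T], [T → . S * S]
No further items can be added.

I₀ = { [S → . S S], [S → . T c c], [S → . id *], [S → . id], [S' → . S], [T → . S * S], [T → . id T T] }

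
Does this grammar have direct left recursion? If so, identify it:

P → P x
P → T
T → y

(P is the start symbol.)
P → P x: LEFT RECURSIVE (starts with P)
P → T: starts with T
T → y: starts with y

The grammar has direct left recursion on: P.

Answer: Yes, P is left-recursive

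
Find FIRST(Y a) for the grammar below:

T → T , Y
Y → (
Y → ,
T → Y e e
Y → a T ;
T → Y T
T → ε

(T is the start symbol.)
{ '(', ',', 'a' }

FIRST sets of the non-terminals involved (from the grammar, by fixed-point iteration):
  FIRST(Y) = { '(', ',', 'a' }

To compute FIRST(Y a), process the symbols left to right:
Symbol Y is a non-terminal. Add FIRST(Y) \ {ε} = { '(', ',', 'a' }
Y is not nullable (ε ∉ FIRST(Y)), so stop here.
FIRST(Y a) = { '(', ',', 'a' }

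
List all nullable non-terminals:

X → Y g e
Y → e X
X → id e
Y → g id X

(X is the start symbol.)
None

A non-terminal is nullable if it can derive ε (the empty string): either it has an ε-production, or it has a production whose right-hand side consists entirely of nullable non-terminals.

There are no ε-productions, so no non-terminal can derive ε.
No non-terminals are nullable.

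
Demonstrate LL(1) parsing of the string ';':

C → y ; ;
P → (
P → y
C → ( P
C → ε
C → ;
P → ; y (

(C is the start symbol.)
LL(1) parsing maintains a stack (initially the start symbol over $) and the input. At each step: if the stack top is a terminal, match it against the current input token; if it is a non-terminal N, replace it with the RHS of M[N, lookahead] (the unique production whose predict set contains the lookahead).

Stack is shown with the top on the left.

Stack  Input  Action
--------------------
C $    ; $    output C → ;
; $    ; $    match ';'
$      $      accept

The string is accepted.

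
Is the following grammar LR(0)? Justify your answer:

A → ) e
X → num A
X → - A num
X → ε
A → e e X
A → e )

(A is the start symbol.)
A grammar is LR(0) if no state in the canonical LR(0) collection has:
  - both a shift item (dot before a terminal) and a complete item (shift-reduce conflict), or
  - two or more complete items (reduce-reduce conflict; the accept item [A' → A .] counts as a complete item here).

Augment with A' → A and build the canonical LR(0) collection (I0 = CLOSURE({[A' → . A]}), then GOTO on every symbol after a dot until no new states appear). It has 13 states:
  I0: { [A → . ) e], [A → . e )], [A → . e e X], [A' → . A] }  — shift
  I1: { [A → ) . e] }  — shift
  I2: { [A' → A .] }  — accept
  I3: { [A → e . )], [A → e . e X] }  — shift
  I4: { [A → e ) .] }  — reduce
  I5: { [A → e e . X], [X → . - A num], [X → . num A], [X → .] }  — shift, reduce
  I6: { [A → . ) e], [A → . e )], [A → . e e X], [X → - . A num] }  — shift
  I7: { [A → e e X .] }  — reduce
  I8: { [A → . ) e], [A → . e )], [A → . e e X], [X → num . A] }  — shift
  I9: { [X → num A .] }  — reduce
  I10: { [X → - A . num] }  — shift
  I11: { [X → - A num .] }  — reduce
  I12: { [A → ) e .] }  — reduce

Conflict in state I5:
  Shift-reduce conflict between [X → .] and [X → . - A num]
So the grammar is NOT LR(0).

Answer: No. Shift-reduce conflict between [X → .] and [X → . - A num]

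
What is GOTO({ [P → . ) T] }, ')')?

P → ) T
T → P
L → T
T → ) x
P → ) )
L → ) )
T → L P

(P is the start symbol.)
GOTO(I, ')') = CLOSURE({ [A → αX.β] : [A → α.Xβ] ∈ I, X = ')' })

Items with dot before ')', with the dot advanced:
  [P → . ) T] → [P → ) . T]
Closure of the advanced items:
  [P → ) . T] has the dot before T: add [T → . P], [T → . ) x], [T → . L P]
  [T → . P] has the dot before P: add [P → . ) T], [P → . ) )]
  [T → . L P] has the dot before L: add [L → . T], [L → . ) )]

GOTO = { [L → . ) )], [L → . T], [P → ) . T], [P → . ) )], [P → . ) T], [T → . ) x], [T → . L P], [T → . P] }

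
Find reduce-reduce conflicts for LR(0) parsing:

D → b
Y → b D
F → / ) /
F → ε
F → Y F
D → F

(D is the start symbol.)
Yes — I5: [D → b .] vs [F → .]

A reduce-reduce conflict occurs when an LR(0) state has two complete items [A → α .] and [B → β .] — both call for a reduction, and with no lookahead the parser cannot choose between them.

Augment with D' → D and build the canonical LR(0) collection (I0 = CLOSURE({[D' → . D]}), then GOTO on every symbol after a dot until no new states appear). It has 11 states:
  I0: { [D → . F], [D → . b], [D' → . D], [F → . / ) /], [F → . Y F], [F → .], [Y → . b D] }  — shift, reduce
  I1: { [F → / . ) /] }  — shift
  I2: { [D' → D .] }  — accept
  I3: { [D → F .] }  — reduce
  I4: { [F → . / ) /], [F → . Y F], [F → .], [F → Y . F], [Y → . b D] }  — shift, reduce
  I5: { [D → . F], [D → . b], [D → b .], [F → . / ) /], [F → . Y F], [F → .], [Y → . b D], [Y → b . D] }  — shift, 2 reduces
  I6: { [Y → b D .] }  — reduce
  I7: { [F → Y F .] }  — reduce
  I8: { [D → . F], [D → . b], [F → . / ) /], [F → . Y F], [F → .], [Y → . b D], [Y → b . D] }  — shift, reduce
  I9: { [F → / ) . /] }  — shift
  I10: { [F → / ) / .] }  — reduce

I5 contains complete items [D → b .], [F → .] — reduce-reduce conflict.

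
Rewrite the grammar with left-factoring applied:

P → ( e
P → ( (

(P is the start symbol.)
P → ( P'
P' → e
P' → (

Left-factoring transforms A → αβ₁ | αβ₂ into A → αA' and A' → β₁ | β₂
(α is the longest common prefix among the alternatives). Repeat until
no nonterminal has two alternatives with a common prefix.

Round 1: P has alternatives sharing prefix '('. Introduce P': P → ( P'
  Add: P' → e
  Add: P' → (

No remaining common prefixes — done.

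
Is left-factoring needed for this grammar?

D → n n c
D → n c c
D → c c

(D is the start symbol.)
Yes, D has productions with common prefix 'n'

Left-factoring is needed when two productions for the same non-terminal
share a common prefix on the right-hand side.

Productions for D:
  D → n n c
  D → n c c
  D → c c

Found common prefix 'n' in productions for D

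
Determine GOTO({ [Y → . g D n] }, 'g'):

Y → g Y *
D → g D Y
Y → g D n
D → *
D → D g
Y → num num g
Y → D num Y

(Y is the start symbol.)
{ [D → . *], [D → . D g], [D → . g D Y], [Y → g . D n] }

GOTO(I, 'g') = CLOSURE({ [A → αX.β] : [A → α.Xβ] ∈ I, X = 'g' })

Items with dot before 'g', with the dot advanced:
  [Y → . g D n] → [Y → g . D n]
Closure of the advanced items:
  [Y → g . D n] has the dot before D: add [D → . g D Y], [D → . *], [D → . D g]

GOTO = { [D → . *], [D → . D g], [D → . g D Y], [Y → g . D n] }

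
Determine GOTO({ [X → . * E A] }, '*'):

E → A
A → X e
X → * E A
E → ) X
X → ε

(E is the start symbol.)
GOTO(I, '*') = CLOSURE({ [A → αX.β] : [A → α.Xβ] ∈ I, X = '*' })

Items with dot before '*', with the dot advanced:
  [X → . * E A] → [X → * . E A]
Closure of the advanced items:
  [X → * . E A] has the dot before E: add [E → . A], [E → . ) X]
  [E → . A] has the dot before A: add [A → . X e]
  [A → . X e] has the dot before X: add [X → . * E A], [X → .]

GOTO = { [A → . X e], [E → . ) X], [E → . A], [X → * . E A], [X → . * E A], [X → .] }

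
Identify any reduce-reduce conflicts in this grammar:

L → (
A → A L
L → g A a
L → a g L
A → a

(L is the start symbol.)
No reduce-reduce conflicts

Augment with L' → L and build the canonical LR(0) collection (I0 = CLOSURE({[L' → . L]}), then GOTO on every symbol after a dot until no new states appear). It has 11 states:
  I0: { [L → . (], [L → . a g L], [L → . g A a], [L' → . L] }  — shift
  I1: { [L → ( .] }  — reduce
  I2: { [L' → L .] }  — accept
  I3: { [L → a . g L] }  — shift
  I4: { [A → . A L], [A → . a], [L → g . A a] }  — shift
  I5: { [A → A . L], [L → . (], [L → . a g L], [L → . g A a], [L → g A . a] }  — shift
  I6: { [A → a .] }  — reduce
  I7: { [A → A L .] }  — reduce
  I8: { [L → a . g L], [L → g A a .] }  — shift, reduce
  I9: { [L → . (], [L → . a g L], [L → . g A a], [L → a g . L] }  — shift
  I10: { [L → a g L .] }  — reduce

No state contains more than one complete item.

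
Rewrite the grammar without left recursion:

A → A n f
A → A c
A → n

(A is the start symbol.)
A → n A'
A' → n f A'
A' → c A'
A' → ε

A is directly left-recursive. The standard transformation for
  A → A α₁ | ... | A α_m | β₁ | ... | β_n
is
  A  → β₁ A' | ... | β_n A'
  A' → α₁ A' | ... | α_m A' | ε

A → n becomes A → n A'
A → A n f becomes A' → n f A'
A → A c becomes A' → c A'
Add A' → ε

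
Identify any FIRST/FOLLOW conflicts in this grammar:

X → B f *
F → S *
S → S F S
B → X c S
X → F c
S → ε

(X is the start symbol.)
Yes. S → S F S with FOLLOW(S) on { '*' }

Nullable non-terminals: S.
FIRST sets used below: FIRST(S) = { '*', ε }, FIRST(F) = { '*' }

S: nullable alternative(s) S → ε; FOLLOW(S) = { '*', 'f' }
  S → S F S: FIRST \ {ε} = { '*' } — overlaps FOLLOW(S) on { '*' }: CONFLICT
  S → ε: FIRST \ {ε} = { } — this is the only nullable alternative, skip

B, F, X have no nullable alternative, so no FIRST/FOLLOW check is needed there.

So the grammar has 1 FIRST/FOLLOW conflict (marked CONFLICT above).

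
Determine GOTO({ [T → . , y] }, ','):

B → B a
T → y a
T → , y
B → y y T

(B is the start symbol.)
{ [T → , . y] }

GOTO(I, ',') = CLOSURE({ [A → αX.β] : [A → α.Xβ] ∈ I, X = ',' })

Items with dot before ',', with the dot advanced:
  [T → . , y] → [T → , . y]
Closure adds nothing (no advanced item has the dot before a non-terminal).

GOTO = { [T → , . y] }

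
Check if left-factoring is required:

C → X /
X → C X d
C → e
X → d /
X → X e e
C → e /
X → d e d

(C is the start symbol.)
Yes, C has productions with common prefix 'e'; X has productions with common prefix 'd'

Left-factoring is needed when two productions for the same non-terminal
share a common prefix on the right-hand side.

Productions for C:
  C → X /
  C → e
  C → e /
Productions for X:
  X → C X d
  X → d /
  X → X e e
  X → d e d

Found common prefix 'e' in productions for C
Found common prefix 'd' in productions for X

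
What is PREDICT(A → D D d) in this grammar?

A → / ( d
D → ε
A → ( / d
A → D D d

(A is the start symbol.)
{ 'd' }

PREDICT(A → D D d) = (FIRST(RHS) \ {ε}) ∪ (FOLLOW(A) if ε ∈ FIRST(RHS), i.e. RHS ⇒* ε)
FIRST(D) = { ε }
FIRST(D D d) = { 'd' }
ε ∉ FIRST(D D d), so FOLLOW(A) is not added.
PREDICT(A → D D d) = { 'd' }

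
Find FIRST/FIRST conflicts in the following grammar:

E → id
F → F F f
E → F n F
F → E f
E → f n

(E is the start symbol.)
A FIRST/FIRST conflict occurs when two productions N → α and N → β for the same non-terminal have FIRST(α) ∩ FIRST(β) ≠ ∅ (with ε ∈ FIRST of a nullable right-hand side, so two nullable alternatives also conflict).

FIRST sets of the non-terminals at (or reachable through a nullable prefix from) the front of some alternative:
  FIRST(F) = { 'f', 'id' }
  FIRST(E) = { 'f', 'id' }

Productions for E:
  E → id: FIRST = { 'id' }
  E → F n F: FIRST = { 'f', 'id' }
  E → f n: FIRST = { 'f' }
Productions for F:
  F → F F f: FIRST = { 'f', 'id' }
  F → E f: FIRST = { 'f', 'id' }

Conflict for E: E → id and E → F n F
  Overlap: { 'id' }
Conflict for E: E → F n F and E → f n
  Overlap: { 'f' }
Conflict for F: F → F F f and F → E f
  Overlap: { 'f', 'id' }

Answer: Yes. E → id / E → F n F on { 'id' }; E → F n F / E → f n on { 'f' }; F → F F f / F → E f on { 'f', 'id' }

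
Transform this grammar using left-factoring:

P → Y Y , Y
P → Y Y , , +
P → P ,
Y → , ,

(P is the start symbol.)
P → Y Y , P'
P' → Y
P' → , +
P → P ,
Y → , ,

Left-factoring transforms A → αβ₁ | αβ₂ into A → αA' and A' → β₁ | β₂
(α is the longest common prefix among the alternatives). Repeat until
no nonterminal has two alternatives with a common prefix.

Round 1: P has alternatives sharing prefix 'Y Y ,'. Introduce P': P → Y Y , P'
  Add: P' → Y
  Add: P' → , +

No remaining common prefixes — done.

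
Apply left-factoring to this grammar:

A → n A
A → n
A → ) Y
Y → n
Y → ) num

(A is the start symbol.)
A → n A'
A' → A
A' → ε
A → ) Y
Y → n
Y → ) num

Left-factoring transforms A → αβ₁ | αβ₂ into A → αA' and A' → β₁ | β₂
(α is the longest common prefix among the alternatives). Repeat until
no nonterminal has two alternatives with a common prefix.

Round 1: A has alternatives sharing prefix 'n'. Introduce A': A → n A'
  Add: A' → A
  Add: A' → ε

No remaining common prefixes — done.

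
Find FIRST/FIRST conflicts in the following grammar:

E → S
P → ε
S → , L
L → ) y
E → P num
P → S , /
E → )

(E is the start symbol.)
Yes. E → S / E → P num on { ',' }

A FIRST/FIRST conflict occurs when two productions N → α and N → β for the same non-terminal have FIRST(α) ∩ FIRST(β) ≠ ∅ (with ε ∈ FIRST of a nullable right-hand side, so two nullable alternatives also conflict).

FIRST sets of the non-terminals at (or reachable through a nullable prefix from) the front of some alternative:
  FIRST(S) = { ',' }
  FIRST(P) = { ',', ε }

Productions for E:
  E → S: FIRST = { ',' }
  E → P num: FIRST = { ',', 'num' }
  E → ): FIRST = { ')' }
Productions for P:
  P → ε: FIRST = { ε }
  P → S , /: FIRST = { ',' }
S, L have only one production, so no FIRST/FIRST conflict is possible there.

Conflict for E: E → S and E → P num
  Overlap: { ',' }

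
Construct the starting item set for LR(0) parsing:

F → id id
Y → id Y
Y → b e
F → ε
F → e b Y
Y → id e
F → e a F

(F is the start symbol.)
First, augment the grammar with F' → F
I₀ = CLOSURE({ [F' → . F] }):
  [F' → . F] has the dot before F: add [F → . id id], [F → .], [F → . e b Y], [F → . e a F]
No further items can be added.

I₀ = { [F → . e a F], [F → . e b Y], [F → . id id], [F → .], [F' → . F] }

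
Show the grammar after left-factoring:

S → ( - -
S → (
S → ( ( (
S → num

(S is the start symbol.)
S → ( S'
S' → - -
S' → ε
S' → ( (
S → num

Left-factoring transforms A → αβ₁ | αβ₂ into A → αA' and A' → β₁ | β₂
(α is the longest common prefix among the alternatives). Repeat until
no nonterminal has two alternatives with a common prefix.

Round 1: S has alternatives sharing prefix '('. Introduce S': S → ( S'
  Add: S' → - -
  Add: S' → ε
  Add: S' → ( (

No remaining common prefixes — done.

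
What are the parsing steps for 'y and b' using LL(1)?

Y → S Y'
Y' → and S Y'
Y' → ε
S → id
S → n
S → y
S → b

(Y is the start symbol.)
Stack is shown with the top on the left.

Stack       Input      Action
-----------------------------
Y $         y and b $  output Y → S Y'
S Y' $      y and b $  output S → y
y Y' $      y and b $  match 'y'
Y' $        and b $    output Y' → and S Y'
and S Y' $  and b $    match 'and'
S Y' $      b $        output S → b
b Y' $      b $        match 'b'
Y' $        $          output Y' → ε
$           $          accept

The string is accepted.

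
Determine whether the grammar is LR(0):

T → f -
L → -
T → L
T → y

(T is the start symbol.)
Yes, the grammar is LR(0)

A grammar is LR(0) if no state in the canonical LR(0) collection has:
  - both a shift item (dot before a terminal) and a complete item (shift-reduce conflict), or
  - two or more complete items (reduce-reduce conflict; the accept item [T' → T .] counts as a complete item here).

Augment with T' → T and build the canonical LR(0) collection (I0 = CLOSURE({[T' → . T]}), then GOTO on every symbol after a dot until no new states appear). It has 7 states:
  I0: { [L → . -], [T → . L], [T → . f -], [T → . y], [T' → . T] }  — shift
  I1: { [L → - .] }  — reduce
  I2: { [T → L .] }  — reduce
  I3: { [T' → T .] }  — accept
  I4: { [T → f . -] }  — shift
  I5: { [T → y .] }  — reduce
  I6: { [T → f - .] }  — reduce

Every state is either a pure shift/goto state or contains exactly one complete item and nothing to shift — no conflicts. The grammar is LR(0).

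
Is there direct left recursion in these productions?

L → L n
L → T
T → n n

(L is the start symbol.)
Yes, L is left-recursive

Direct left recursion occurs when N → N α for some non-terminal N (the right-hand side begins with the left-hand side itself).

L → L n: LEFT RECURSIVE (starts with L)
L → T: starts with T
T → n n: starts with n

The grammar has direct left recursion on: L.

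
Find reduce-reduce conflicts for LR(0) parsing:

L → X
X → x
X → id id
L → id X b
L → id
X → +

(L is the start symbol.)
No reduce-reduce conflicts

A reduce-reduce conflict occurs when an LR(0) state has two complete items [A → α .] and [B → β .] — both call for a reduction, and with no lookahead the parser cannot choose between them.

Augment with L' → L and build the canonical LR(0) collection (I0 = CLOSURE({[L' → . L]}), then GOTO on every symbol after a dot until no new states appear). It has 10 states:
  I0: { [L → . X], [L → . id X b], [L → . id], [L' → . L], [X → . +], [X → . id id], [X → . x] }  — shift
  I1: { [X → + .] }  — reduce
  I2: { [L' → L .] }  — accept
  I3: { [L → X .] }  — reduce
  I4: { [L → id . X b], [L → id .], [X → . +], [X → . id id], [X → . x], [X → id . id] }  — shift, reduce
  I5: { [X → x .] }  — reduce
  I6: { [L → id X . b] }  — shift
  I7: { [X → id . id], [X → id id .] }  — shift, reduce
  I8: { [X → id id .] }  — reduce
  I9: { [L → id X b .] }  — reduce

No state contains more than one complete item.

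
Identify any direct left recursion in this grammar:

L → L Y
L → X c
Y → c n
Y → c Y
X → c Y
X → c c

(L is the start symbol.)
Direct left recursion occurs when N → N α for some non-terminal N (the right-hand side begins with the left-hand side itself).

L → L Y: LEFT RECURSIVE (starts with L)
L → X c: starts with X
Y → c n: starts with c
Y → c Y: starts with c
X → c Y: starts with c
X → c c: starts with c

The grammar has direct left recursion on: L.

Answer: Yes, L is left-recursive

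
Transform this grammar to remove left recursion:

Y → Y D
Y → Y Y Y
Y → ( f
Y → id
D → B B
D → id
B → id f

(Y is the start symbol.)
Y → ( f Y'
Y → id Y'
Y' → D Y'
Y' → Y Y Y'
Y' → ε
D → B B
D → id
B → id f

Y is directly left-recursive. The standard transformation for
  A → A α₁ | ... | A α_m | β₁ | ... | β_n
is
  A  → β₁ A' | ... | β_n A'
  A' → α₁ A' | ... | α_m A' | ε

Y → ( f becomes Y → ( f Y'
Y → id becomes Y → id Y'
Y → Y D becomes Y' → D Y'
Y → Y Y Y becomes Y' → Y Y Y'
Add Y' → ε

Productions for other non-terminals are unchanged:
  D → B B
  D → id
  B → id f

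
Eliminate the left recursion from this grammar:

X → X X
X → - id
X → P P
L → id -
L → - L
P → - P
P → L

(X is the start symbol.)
X is directly left-recursive. The standard transformation for
  A → A α₁ | ... | A α_m | β₁ | ... | β_n
is
  A  → β₁ A' | ... | β_n A'
  A' → α₁ A' | ... | α_m A' | ε

X → - id becomes X → - id X'
X → P P becomes X → P P X'
X → X X becomes X' → X X'
Add X' → ε

Productions for other non-terminals are unchanged:
  L → id -
  L → - L
  P → - P
  P → L

Resulting grammar:
X → - id X'
X → P P X'
X' → X X'
X' → ε
L → id -
L → - L
P → - P
P → L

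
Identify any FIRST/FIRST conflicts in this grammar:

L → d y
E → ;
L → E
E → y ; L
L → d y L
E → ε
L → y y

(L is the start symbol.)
A FIRST/FIRST conflict occurs when two productions N → α and N → β for the same non-terminal have FIRST(α) ∩ FIRST(β) ≠ ∅ (with ε ∈ FIRST of a nullable right-hand side, so two nullable alternatives also conflict).

FIRST sets of the non-terminals at (or reachable through a nullable prefix from) the front of some alternative:
  FIRST(E) = { ';', 'y', ε }

Productions for L:
  L → d y: FIRST = { 'd' }
  L → E: FIRST = { ';', 'y', ε }
  L → d y L: FIRST = { 'd' }
  L → y y: FIRST = { 'y' }
Productions for E:
  E → ;: FIRST = { ';' }
  E → y ; L: FIRST = { 'y' }
  E → ε: FIRST = { ε }

Conflict for L: L → d y and L → d y L
  Overlap: { 'd' }
Conflict for L: L → E and L → y y
  Overlap: { 'y' }

Answer: Yes. L → d y / L → d y L on { 'd' }; L → E / L → y y on { 'y' }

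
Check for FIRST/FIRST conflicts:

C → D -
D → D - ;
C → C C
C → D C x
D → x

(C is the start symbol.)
Yes. C → D '-' / C → C C on { 'x' }; C → D '-' / C → D C x on { 'x' }; C → C C / C → D C x on { 'x' }; D → D '-' ';' / D → x on { 'x' }

FIRST sets of the non-terminals at (or reachable through a nullable prefix from) the front of some alternative:
  FIRST(D) = { 'x' }
  FIRST(C) = { 'x' }

Productions for C:
  C → D -: FIRST = { 'x' }
  C → C C: FIRST = { 'x' }
  C → D C x: FIRST = { 'x' }
Productions for D:
  D → D - ;: FIRST = { 'x' }
  D → x: FIRST = { 'x' }

Conflict for C: C → D - and C → C C
  Overlap: { 'x' }
Conflict for C: C → D - and C → D C x
  Overlap: { 'x' }
Conflict for C: C → C C and C → D C x
  Overlap: { 'x' }
Conflict for D: D → D - ; and D → x
  Overlap: { 'x' }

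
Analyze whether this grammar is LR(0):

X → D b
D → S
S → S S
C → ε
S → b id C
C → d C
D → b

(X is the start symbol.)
A grammar is LR(0) if no state in the canonical LR(0) collection has:
  - both a shift item (dot before a terminal) and a complete item (shift-reduce conflict), or
  - two or more complete items (reduce-reduce conflict; the accept item [X' → X .] counts as a complete item here).

Augment with X' → X and build the canonical LR(0) collection (I0 = CLOSURE({[X' → . X]}), then GOTO on every symbol after a dot until no new states appear). It has 12 states:
  I0: { [D → . S], [D → . b], [S → . S S], [S → . b id C], [X → . D b], [X' → . X] }  — shift
  I1: { [X → D . b] }  — shift
  I2: { [D → S .], [S → . S S], [S → . b id C], [S → S . S] }  — shift, reduce
  I3: { [X' → X .] }  — accept
  I4: { [D → b .], [S → b . id C] }  — shift, reduce
  I5: { [C → . d C], [C → .], [S → b id . C] }  — shift, reduce
  I6: { [S → b id C .] }  — reduce
  I7: { [C → . d C], [C → .], [C → d . C] }  — shift, reduce
  I8: { [C → d C .] }  — reduce
  I9: { [S → . S S], [S → . b id C], [S → S . S], [S → S S .] }  — shift, reduce
  I10: { [S → b . id C] }  — shift
  I11: { [X → D b .] }  — reduce

Conflict in state I2:
  Shift-reduce conflict between [D → S .] and [S → . b id C]
So the grammar is NOT LR(0).

Answer: No. Shift-reduce conflict between [D → S .] and [S → . b id C]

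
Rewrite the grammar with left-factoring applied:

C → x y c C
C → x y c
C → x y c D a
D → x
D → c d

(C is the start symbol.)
C → x y c C'
C' → C
C' → ε
C' → D a
D → x
D → c d

Left-factoring transforms A → αβ₁ | αβ₂ into A → αA' and A' → β₁ | β₂
(α is the longest common prefix among the alternatives). Repeat until
no nonterminal has two alternatives with a common prefix.

Round 1: C has alternatives sharing prefix 'x y c'. Introduce C': C → x y c C'
  Add: C' → C
  Add: C' → ε
  Add: C' → D a

No remaining common prefixes — done.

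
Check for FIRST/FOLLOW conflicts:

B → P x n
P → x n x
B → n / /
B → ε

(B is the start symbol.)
Nullable non-terminals: B.
FIRST sets used below: FIRST(P) = { 'x' }

B: nullable alternative(s) B → ε; FOLLOW(B) = { $ }
  B → P x n: FIRST \ {ε} = { 'x' } — disjoint from FOLLOW(B)
  B → n / /: FIRST \ {ε} = { 'n' } — disjoint from FOLLOW(B)
  B → ε: FIRST \ {ε} = { } — this is the only nullable alternative, skip

P has no nullable alternative, so no FIRST/FOLLOW check is needed there.

No FIRST/FOLLOW conflicts found.

Answer: No FIRST/FOLLOW conflicts.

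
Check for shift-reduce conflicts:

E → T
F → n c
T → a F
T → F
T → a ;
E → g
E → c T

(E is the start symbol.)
A shift-reduce conflict occurs when an LR(0) state has both:
  - a complete (reduce) item [A → α .] (dot at the end), and
  - a shift item [B → β . c γ] (dot before a terminal).

Augment with E' → E and build the canonical LR(0) collection (I0 = CLOSURE({[E' → . E]}), then GOTO on every symbol after a dot until no new states appear). It has 12 states:
  I0: { [E → . T], [E → . c T], [E → . g], [E' → . E], [F → . n c], [T → . F], [T → . a ;], [T → . a F] }  — shift
  I1: { [E' → E .] }  — accept
  I2: { [T → F .] }  — reduce
  I3: { [E → T .] }  — reduce
  I4: { [F → . n c], [T → a . ;], [T → a . F] }  — shift
  I5: { [E → c . T], [F → . n c], [T → . F], [T → . a ;], [T → . a F] }  — shift
  I6: { [E → g .] }  — reduce
  I7: { [F → n . c] }  — shift
  I8: { [F → n c .] }  — reduce
  I9: { [E → c T .] }  — reduce
  I10: { [T → a ; .] }  — reduce
  I11: { [T → a F .] }  — reduce

No state contains both a complete item and a shift item.

Answer: No shift-reduce conflicts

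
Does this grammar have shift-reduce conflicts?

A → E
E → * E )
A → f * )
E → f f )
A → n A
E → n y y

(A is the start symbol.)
No shift-reduce conflicts

A shift-reduce conflict occurs when an LR(0) state has both:
  - a complete (reduce) item [A → α .] (dot at the end), and
  - a shift item [B → β . c γ] (dot before a terminal).

Augment with A' → A and build the canonical LR(0) collection (I0 = CLOSURE({[A' → . A]}), then GOTO on every symbol after a dot until no new states appear). It has 17 states:
  I0: { [A → . E], [A → . f * )], [A → . n A], [A' → . A], [E → . * E )], [E → . f f )], [E → . n y y] }  — shift
  I1: { [E → * . E )], [E → . * E )], [E → . f f )], [E → . n y y] }  — shift
  I2: { [A' → A .] }  — accept
  I3: { [A → E .] }  — reduce
  I4: { [A → f . * )], [E → f . f )] }  — shift
  I5: { [A → . E], [A → . f * )], [A → . n A], [A → n . A], [E → . * E )], [E → . f f )], [E → . n y y], [E → n . y y] }  — shift
  I6: { [A → n A .] }  — reduce
  I7: { [E → n y . y] }  — shift
  I8: { [E → n y y .] }  — reduce
  I9: { [A → f * . )] }  — shift
  I10: { [E → f f . )] }  — shift
  I11: { [E → f f ) .] }  — reduce
  I12: { [A → f * ) .] }  — reduce
  I13: { [E → * E . )] }  — shift
  I14: { [E → f . f )] }  — shift
  I15: { [E → n . y y] }  — shift
  I16: { [E → * E ) .] }  — reduce

No state contains both a complete item and a shift item.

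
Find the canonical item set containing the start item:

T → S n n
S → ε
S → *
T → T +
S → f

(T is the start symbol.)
{ [S → . *], [S → . f], [S → .], [T → . S n n], [T → . T +], [T' → . T] }

First, augment the grammar with T' → T
I₀ = CLOSURE({ [T' → . T] }):
  [T' → . T] has the dot before T: add [T → . S n n], [T → . T +]
  [T → . S n n] has the dot before S: add [S → .], [S → . *], [S → . f]
No further items can be added.

I₀ = { [S → . *], [S → . f], [S → .], [T → . S n n], [T → . T +], [T' → . T] }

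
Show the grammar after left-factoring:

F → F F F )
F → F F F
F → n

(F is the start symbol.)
Left-factoring transforms A → αβ₁ | αβ₂ into A → αA' and A' → β₁ | β₂
(α is the longest common prefix among the alternatives). Repeat until
no nonterminal has two alternatives with a common prefix.

Round 1: F has alternatives sharing prefix 'F F F'. Introduce F': F → F F F F'
  Add: F' → )
  Add: F' → ε

No remaining common prefixes — done.

Resulting grammar:
F → F F F F'
F' → )
F' → ε
F → n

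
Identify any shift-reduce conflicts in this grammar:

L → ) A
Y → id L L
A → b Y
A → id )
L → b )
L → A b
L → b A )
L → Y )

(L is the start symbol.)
A shift-reduce conflict occurs when an LR(0) state has both:
  - a complete (reduce) item [A → α .] (dot at the end), and
  - a shift item [B → β . c γ] (dot before a terminal).

Augment with L' → L and build the canonical LR(0) collection (I0 = CLOSURE({[L' → . L]}), then GOTO on every symbol after a dot until no new states appear). It has 21 states:
  I0: { [A → . b Y], [A → . id )], [L → . ) A], [L → . A b], [L → . Y )], [L → . b )], [L → . b A )], [L' → . L], [Y → . id L L] }  — shift
  I1: { [A → . b Y], [A → . id )], [L → ) . A] }  — shift
  I2: { [L → A . b] }  — shift
  I3: { [L' → L .] }  — accept
  I4: { [L → Y . )] }  — shift
  I5: { [A → . b Y], [A → . id )], [A → b . Y], [L → b . )], [L → b . A )], [Y → . id L L] }  — shift
  I6: { [A → . b Y], [A → . id )], [A → id . )], [L → . ) A], [L → . A b], [L → . Y )], [L → . b )], [L → . b A )], [Y → . id L L], [Y → id . L L] }  — shift
  I7: { [A → . b Y], [A → . id )], [A → id ) .], [L → ) . A] }  — shift, reduce
  I8: { [A → . b Y], [A → . id )], [L → . ) A], [L → . A b], [L → . Y )], [L → . b )], [L → . b A )], [Y → . id L L], [Y → id L . L] }  — shift
  I9: { [Y → id L L .] }  — reduce
  I10: { [L → ) A .] }  — reduce
  I11: { [A → b . Y], [Y → . id L L] }  — shift
  I12: { [A → id . )] }  — shift
  I13: { [A → id ) .] }  — reduce
  I14: { [A → b Y .] }  — reduce
  I15: { [A → . b Y], [A → . id )], [L → . ) A], [L → . A b], [L → . Y )], [L → . b )], [L → . b A )], [Y → . id L L], [Y → id . L L] }  — shift
  I16: { [L → b ) .] }  — reduce
  I17: { [L → b A . )] }  — shift
  I18: { [L → b A ) .] }  — reduce
  I19: { [L → Y ) .] }  — reduce
  I20: { [L → A b .] }  — reduce

I7 contains reduce item [A → id ) .] and shift items [A → . b Y], [A → . id )] — shift-reduce conflict.

Answer: Yes — I7: [A → id ) .] vs [A → . b Y]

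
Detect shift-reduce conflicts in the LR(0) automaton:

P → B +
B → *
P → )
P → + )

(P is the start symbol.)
No shift-reduce conflicts

A shift-reduce conflict occurs when an LR(0) state has both:
  - a complete (reduce) item [A → α .] (dot at the end), and
  - a shift item [B → β . c γ] (dot before a terminal).

Augment with P' → P and build the canonical LR(0) collection (I0 = CLOSURE({[P' → . P]}), then GOTO on every symbol after a dot until no new states appear). It has 8 states:
  I0: { [B → . *], [P → . )], [P → . + )], [P → . B +], [P' → . P] }  — shift
  I1: { [P → ) .] }  — reduce
  I2: { [B → * .] }  — reduce
  I3: { [P → + . )] }  — shift
  I4: { [P → B . +] }  — shift
  I5: { [P' → P .] }  — accept
  I6: { [P → B + .] }  — reduce
  I7: { [P → + ) .] }  — reduce

No state contains both a complete item and a shift item.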